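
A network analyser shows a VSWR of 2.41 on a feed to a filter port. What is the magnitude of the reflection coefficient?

|Γ| = (S − 1)/(S + 1) = (2.41 − 1)/(2.41 + 1) = 1.41/3.41

|Γ| ≈ 0.413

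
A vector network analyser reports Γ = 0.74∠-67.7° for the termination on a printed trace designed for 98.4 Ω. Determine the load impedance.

Z_L ≈ 45.1 − j137 Ω

Z_L = Z_0·(1 + Γ)/(1 − Γ) = 98.4·(1.28 − j0.685)/(0.719 + j0.685)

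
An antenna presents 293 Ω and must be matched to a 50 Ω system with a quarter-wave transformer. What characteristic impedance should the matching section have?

Z_qwt ≈ 121 Ω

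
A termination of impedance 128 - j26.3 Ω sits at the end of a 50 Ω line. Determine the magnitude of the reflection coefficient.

Γ = (Z_L − Z_0)/(Z_L + Z_0) = (78 − j26.3)/(178 − j26.3)
|Γ| = 82.3/180

|Γ| ≈ 0.457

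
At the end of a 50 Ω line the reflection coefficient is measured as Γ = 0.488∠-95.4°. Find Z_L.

Z_L ≈ 28.6 − j36.5 Ω

Z_L = Z_0·(1 + Γ)/(1 − Γ) = 50·(0.954 − j0.486)/(1.05 + j0.486)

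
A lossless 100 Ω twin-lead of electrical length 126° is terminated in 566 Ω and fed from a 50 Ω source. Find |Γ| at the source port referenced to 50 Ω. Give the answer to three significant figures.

tan(βl) = -1.38
Z_in = Z_0·(Z_L + jZ_0·tanβl)/(Z_0 + jZ_L·tanβl) = 26.6 + j69.2 Ω
Γ_s = (Z_in − Z_s)/(Z_in + Z_s) = (-23.4 + j69.2)/(76.6 + j69.2), |Γ_s| = 0.708

|Γ| ≈ 0.708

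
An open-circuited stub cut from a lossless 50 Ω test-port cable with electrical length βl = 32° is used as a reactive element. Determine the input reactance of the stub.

tan(βl) = 0.625
For an open-circuited stub, Z_in = −jZ_0·cot(βl) = −jZ_0/tan(βl)

X_in ≈ -80 Ω (capacitive)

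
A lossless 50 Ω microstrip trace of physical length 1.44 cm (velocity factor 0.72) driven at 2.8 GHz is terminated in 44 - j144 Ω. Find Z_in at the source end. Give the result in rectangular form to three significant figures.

Z_in ≈ 4.44 − j4.37 Ω

λ = v/f = 0.72·c / 2.8 GHz = 0.0771 m
βl = 2π·l/λ = 2π × 0.187 = 67.2°
tan(βl) = tan(67.2°) = 2.38
Z_in = Z_0·(Z_L + jZ_0·tanβl)/(Z_0 + jZ_L·tanβl)
     = 50·(44 − j25.1)/(393 + j105)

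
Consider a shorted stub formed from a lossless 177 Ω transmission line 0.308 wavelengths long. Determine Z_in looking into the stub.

βl = 2π × 0.308 = 111°
tan(βl) = -2.62
For a shorted stub, Z_in = jZ_0·tan(βl)

Z_in ≈ −j464 Ω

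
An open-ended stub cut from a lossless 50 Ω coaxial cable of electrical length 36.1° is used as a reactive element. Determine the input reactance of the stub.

X_in ≈ -68.6 Ω (capacitive)

tan(βl) = 0.729
For an open-ended stub, Z_in = −jZ_0·cot(βl) = −jZ_0/tan(βl)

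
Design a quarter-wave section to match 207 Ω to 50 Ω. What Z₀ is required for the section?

Z_qwt = √(Z_0·R_L) = √(50 × 207) = √10350

Z_qwt ≈ 102 Ω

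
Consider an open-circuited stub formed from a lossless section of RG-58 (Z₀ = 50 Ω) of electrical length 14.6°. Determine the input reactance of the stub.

X_in ≈ -192 Ω (capacitive)

tan(βl) = 0.26
For an open-circuited stub, Z_in = −jZ_0·cot(βl) = −jZ_0/tan(βl)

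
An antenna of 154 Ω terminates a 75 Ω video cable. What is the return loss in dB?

Γ = (154 − 75)/(154 + 75) = 0.345
RL = −20·log₁₀|Γ| = −20·log₁₀(0.345)

RL ≈ 9.24 dB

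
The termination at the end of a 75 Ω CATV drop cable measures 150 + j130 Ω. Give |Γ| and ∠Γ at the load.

Γ ≈ 0.578 ∠ 30°

Γ = (Z_L − Z_0)/(Z_L + Z_0) = (75 + j130)/(225 + j130)
|Γ| = 150/260 = 0.578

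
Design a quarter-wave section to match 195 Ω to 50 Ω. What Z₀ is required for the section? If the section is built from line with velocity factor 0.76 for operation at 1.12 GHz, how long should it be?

Z_qwt ≈ 98.7 Ω; length ≈ 5.09 cm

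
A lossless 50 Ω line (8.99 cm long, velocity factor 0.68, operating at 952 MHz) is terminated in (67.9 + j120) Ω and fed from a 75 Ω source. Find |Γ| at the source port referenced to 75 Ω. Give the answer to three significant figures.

|Γ| ≈ 0.747

λ = v/f = 0.68·c / 952 MHz = 0.214 m
βl = 2π·l/λ = 2π × 0.42 = 151°
tan(βl) = -0.554
Z_in = Z_0·(Z_L + jZ_0·tanβl)/(Z_0 + jZ_L·tanβl) = 14.8 + j44.4 Ω
Γ_s = (Z_in − Z_s)/(Z_in + Z_s) = (-60.2 + j44.4)/(89.8 + j44.4), |Γ_s| = 0.747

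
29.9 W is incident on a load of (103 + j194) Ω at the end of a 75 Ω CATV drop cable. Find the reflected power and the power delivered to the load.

P_reflected ≈ 16.6 W; P_delivered ≈ 13.3 W

|Γ| = |(28 + j194)/(178 + j194)| = 0.744
|Γ|² = 0.554
P_refl = |Γ|²·P_inc = 16.6 W, P_del = (1 − |Γ|²)·P_inc = 13.3 W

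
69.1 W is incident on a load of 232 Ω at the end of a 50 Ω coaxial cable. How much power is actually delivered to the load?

P_delivered ≈ 40.3 W

Γ = (232 − 50)/(232 + 50) = 0.645
|Γ|² = 0.417
P_refl = |Γ|²·P_inc = 28.8 W, P_del = (1 − |Γ|²)·P_inc = 40.3 W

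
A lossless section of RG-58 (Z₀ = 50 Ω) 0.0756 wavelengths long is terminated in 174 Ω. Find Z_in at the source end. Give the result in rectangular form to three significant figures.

Z_in ≈ 52.3 − j68 Ω

βl = 2π × 0.0756 = 27.2°
tan(βl) = tan(27.2°) = 0.514
Z_in = Z_0·(Z_L + jZ_0·tanβl)/(Z_0 + jZ_L·tanβl)
     = 50·(174 + j25.7)/(50 + j89.5)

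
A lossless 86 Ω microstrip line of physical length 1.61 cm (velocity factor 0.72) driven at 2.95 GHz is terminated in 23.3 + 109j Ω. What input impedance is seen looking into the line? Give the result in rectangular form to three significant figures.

λ = v/f = 0.72·c / 2.95 GHz = 0.0732 m
βl = 2π·l/λ = 2π × 0.22 = 79.2°
tan(βl) = tan(79.2°) = 5.22
Z_in = Z_0·(Z_L + jZ_0·tanβl)/(Z_0 + jZ_L·tanβl)
     = 86·(23.3 + j558)/(-483 + j122)

Z_in ≈ 19.6 − j94.4 Ω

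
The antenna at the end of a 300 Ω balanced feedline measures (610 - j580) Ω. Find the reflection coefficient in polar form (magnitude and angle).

Γ = (Z_L − Z_0)/(Z_L + Z_0) = (310 − j580)/(910 − j580)
|Γ| = 658/1080 = 0.609

Γ ≈ 0.609 ∠ -29.4°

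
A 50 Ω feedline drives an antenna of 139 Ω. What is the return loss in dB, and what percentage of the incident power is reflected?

Γ = (139 − 50)/(139 + 50) = 0.471
RL = −20·log₁₀(0.471) = 6.54 dB
P_refl/P_inc = |Γ|² = 0.222

RL ≈ 6.54 dB; 22.2% of incident power reflected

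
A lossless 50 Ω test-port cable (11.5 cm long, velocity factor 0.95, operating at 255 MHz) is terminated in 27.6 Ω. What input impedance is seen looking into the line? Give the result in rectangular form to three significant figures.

λ = v/f = 0.95·c / 255 MHz = 1.12 m
βl = 2π·l/λ = 2π × 0.103 = 37°
tan(βl) = tan(37°) = 0.755
Z_in = Z_0·(Z_L + jZ_0·tanβl)/(Z_0 + jZ_L·tanβl)
     = 50·(27.6 + j37.7)/(50 + j20.8)

Z_in ≈ 36.9 + j22.4 Ω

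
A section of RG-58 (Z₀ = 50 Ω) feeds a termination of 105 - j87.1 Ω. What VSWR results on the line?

VSWR ≈ 3.75

Γ = (Z_L − Z_0)/(Z_L + Z_0) = (55 − j87.1)/(155 − j87.1)
|Γ| = 103/178 = 0.579
VSWR = (1 + |Γ|)/(1 − |Γ|) = 1.58/0.421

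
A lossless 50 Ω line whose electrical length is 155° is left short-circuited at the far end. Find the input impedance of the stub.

Z_in ≈ −j23.3 Ω

tan(βl) = -0.466
For a short-circuited stub, Z_in = jZ_0·tan(βl)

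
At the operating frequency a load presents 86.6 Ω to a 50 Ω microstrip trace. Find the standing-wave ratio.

For a purely resistive load, VSWR = R_L/Z_0 or Z_0/R_L (whichever > 1) = 86.6/50

VSWR ≈ 1.73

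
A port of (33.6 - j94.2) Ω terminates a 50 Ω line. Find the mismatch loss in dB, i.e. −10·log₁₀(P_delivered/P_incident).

mismatch loss ≈ 3.73 dB

Γ = (-16.4 − j94.2)/(83.6 − j94.2), |Γ| = 0.759
|Γ|² = 0.576, so P_del/P_inc = 1 − |Γ|² = 0.424
ML = −10·log₁₀(1 − |Γ|²)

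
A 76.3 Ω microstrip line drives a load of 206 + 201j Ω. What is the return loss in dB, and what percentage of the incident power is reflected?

RL ≈ 3.22 dB; 47.6% of incident power reflected

Γ = (129.7 + j201)/(282.3 + j201), |Γ| = 0.69
RL = −20·log₁₀(0.69) = 3.22 dB
P_refl/P_inc = |Γ|² = 0.476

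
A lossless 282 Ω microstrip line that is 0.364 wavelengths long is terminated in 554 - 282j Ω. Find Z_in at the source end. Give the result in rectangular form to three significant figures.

βl = 2π × 0.364 = 131°
tan(βl) = tan(131°) = -1.15
Z_in = Z_0·(Z_L + jZ_0·tanβl)/(Z_0 + jZ_L·tanβl)
     = 282·(554 − j606)/(-41.9 − j636)

Z_in ≈ 251 + j262 Ω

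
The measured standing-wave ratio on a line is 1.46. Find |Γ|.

|Γ| = (S − 1)/(S + 1) = (1.46 − 1)/(1.46 + 1) = 0.46/2.46

|Γ| ≈ 0.187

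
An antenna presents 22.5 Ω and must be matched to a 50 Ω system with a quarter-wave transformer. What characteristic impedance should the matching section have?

Z_qwt ≈ 33.5 Ω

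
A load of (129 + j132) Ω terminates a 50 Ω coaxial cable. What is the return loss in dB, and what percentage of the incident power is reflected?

Γ = (79 + j132)/(179 + j132), |Γ| = 0.692
RL = −20·log₁₀(0.692) = 3.2 dB
P_refl/P_inc = |Γ|² = 0.478

RL ≈ 3.2 dB; 47.8% of incident power reflected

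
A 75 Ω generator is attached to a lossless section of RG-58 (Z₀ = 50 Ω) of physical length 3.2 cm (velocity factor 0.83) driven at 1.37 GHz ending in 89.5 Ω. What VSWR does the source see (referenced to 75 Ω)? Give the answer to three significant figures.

VSWR ≈ 2.44

λ = v/f = 0.83·c / 1.37 GHz = 0.182 m
βl = 2π·l/λ = 2π × 0.176 = 63.4°
tan(βl) = 2
Z_in = Z_0·(Z_L + jZ_0·tanβl)/(Z_0 + jZ_L·tanβl) = 32.4 − j16 Ω
Γ_s = (Z_in − Z_s)/(Z_in + Z_s) = (-42.6 − j16)/(107 − j16), |Γ_s| = 0.419
VSWR = (1 + |Γ_s|)/(1 − |Γ_s|)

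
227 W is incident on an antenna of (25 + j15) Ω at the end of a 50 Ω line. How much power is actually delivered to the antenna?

P_delivered ≈ 194 W

|Γ| = |(-25 + j15)/(75 + j15)| = 0.381
|Γ|² = 0.145
P_refl = |Γ|²·P_inc = 33 W, P_del = (1 − |Γ|²)·P_inc = 194 W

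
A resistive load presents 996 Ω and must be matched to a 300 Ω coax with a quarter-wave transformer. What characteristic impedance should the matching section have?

Z_qwt = √(Z_0·R_L) = √(300 × 996) = √298800

Z_qwt ≈ 547 Ω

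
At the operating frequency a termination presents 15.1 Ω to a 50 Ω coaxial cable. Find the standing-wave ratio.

VSWR ≈ 3.31

For a purely resistive load, VSWR = R_L/Z_0 or Z_0/R_L (whichever > 1) = 50/15.1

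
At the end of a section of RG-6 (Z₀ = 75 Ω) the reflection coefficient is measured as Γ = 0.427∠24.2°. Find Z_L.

Z_L ≈ 152 + j65.1 Ω

Z_L = Z_0·(1 + Γ)/(1 − Γ) = 75·(1.39 + j0.175)/(0.611 − j0.175)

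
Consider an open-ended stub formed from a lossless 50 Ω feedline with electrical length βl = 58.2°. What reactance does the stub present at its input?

X_in ≈ -31 Ω (capacitive)

tan(βl) = 1.61
For an open-ended stub, Z_in = −jZ_0·cot(βl) = −jZ_0/tan(βl)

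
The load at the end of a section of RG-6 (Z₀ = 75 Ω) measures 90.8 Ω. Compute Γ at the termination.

Γ = (Z_L − Z_0)/(Z_L + Z_0) = (90.8 − 75)/(90.8 + 75) = 15.8/165.8

Γ = 0.0953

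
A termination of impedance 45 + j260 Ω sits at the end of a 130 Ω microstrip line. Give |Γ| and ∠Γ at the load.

Γ ≈ 0.873 ∠ 52°

Γ = (Z_L − Z_0)/(Z_L + Z_0) = (-85 + j260)/(175 + j260)
|Γ| = 274/313 = 0.873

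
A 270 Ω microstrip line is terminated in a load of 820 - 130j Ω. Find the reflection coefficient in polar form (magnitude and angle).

Γ ≈ 0.515 ∠ -6.5°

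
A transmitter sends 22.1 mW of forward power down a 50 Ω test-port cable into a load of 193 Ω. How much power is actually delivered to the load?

P_delivered ≈ 14.4 mW

Γ = (193 − 50)/(193 + 50) = 0.588
|Γ|² = 0.346
P_refl = |Γ|²·P_inc = 7.65 mW, P_del = (1 − |Γ|²)·P_inc = 14.4 mW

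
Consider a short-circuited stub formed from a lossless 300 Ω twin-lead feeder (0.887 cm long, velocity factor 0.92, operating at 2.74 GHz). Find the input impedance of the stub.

λ = v/f = 0.92·c / 2.74 GHz = 0.101 m
βl = 2π·l/λ = 2π × 0.0881 = 31.7°
tan(βl) = 0.618
For a short-circuited stub, Z_in = jZ_0·tan(βl)

Z_in ≈ +j185 Ω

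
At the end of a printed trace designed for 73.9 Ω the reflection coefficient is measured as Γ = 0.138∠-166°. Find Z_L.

Z_L ≈ 56.3 − j3.83 Ω

Z_L = Z_0·(1 + Γ)/(1 − Γ) = 73.9·(0.866 − j0.0334)/(1.13 + j0.0334)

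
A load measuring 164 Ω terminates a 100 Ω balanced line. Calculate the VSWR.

For a purely resistive load, VSWR = R_L/Z_0 or Z_0/R_L (whichever > 1) = 164/100

VSWR ≈ 1.64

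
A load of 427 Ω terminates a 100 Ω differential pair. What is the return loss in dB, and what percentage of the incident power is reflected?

Γ = (427 − 100)/(427 + 100) = 0.62
RL = −20·log₁₀(0.62) = 4.15 dB
P_refl/P_inc = |Γ|² = 0.385

RL ≈ 4.15 dB; 38.5% of incident power reflected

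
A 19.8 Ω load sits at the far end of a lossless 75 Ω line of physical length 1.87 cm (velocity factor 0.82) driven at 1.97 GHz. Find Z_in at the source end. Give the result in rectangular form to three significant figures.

λ = v/f = 0.82·c / 1.97 GHz = 0.125 m
βl = 2π·l/λ = 2π × 0.15 = 53.9°
tan(βl) = tan(53.9°) = 1.37
Z_in = Z_0·(Z_L + jZ_0·tanβl)/(Z_0 + jZ_L·tanβl)
     = 75·(19.8 + j103)/(75 + j27.2)

Z_in ≈ 50.4 + j84.6 Ω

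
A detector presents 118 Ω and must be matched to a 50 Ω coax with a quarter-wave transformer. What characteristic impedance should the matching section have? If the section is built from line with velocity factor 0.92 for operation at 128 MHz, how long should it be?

Z_qwt ≈ 76.8 Ω; length ≈ 53.9 cm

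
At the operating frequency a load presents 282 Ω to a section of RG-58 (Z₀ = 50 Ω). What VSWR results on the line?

VSWR ≈ 5.64

Γ = (282 − 50)/(282 + 50) = 0.699
VSWR = (1 + 0.699)/(1 − 0.699)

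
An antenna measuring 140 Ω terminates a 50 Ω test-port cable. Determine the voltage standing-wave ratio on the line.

VSWR ≈ 2.8

Γ = (140 − 50)/(140 + 50) = 0.474
VSWR = (1 + 0.474)/(1 − 0.474)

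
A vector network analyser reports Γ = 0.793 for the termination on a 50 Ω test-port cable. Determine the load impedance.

Z_L = Z_0·(1 + Γ)/(1 − Γ) = 50·(1.79)/(0.207)

Z_L ≈ 433 Ω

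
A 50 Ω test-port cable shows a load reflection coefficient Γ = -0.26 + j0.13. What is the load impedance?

Z_L ≈ 28.5 + j8.1 Ω

Z_L = Z_0·(1 + Γ)/(1 − Γ) = 50·(0.74 + j0.13)/(1.26 − j0.13)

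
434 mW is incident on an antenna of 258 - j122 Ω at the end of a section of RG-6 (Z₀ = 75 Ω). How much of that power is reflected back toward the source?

P_reflected ≈ 167 mW

|Γ| = |(183 − j122)/(333 − j122)| = 0.62
|Γ|² = 0.385
P_refl = |Γ|²·P_inc = 167 mW, P_del = (1 − |Γ|²)·P_inc = 267 mW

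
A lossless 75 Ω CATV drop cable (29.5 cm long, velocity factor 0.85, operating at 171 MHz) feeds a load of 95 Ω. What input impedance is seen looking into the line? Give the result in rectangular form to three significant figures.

λ = v/f = 0.85·c / 171 MHz = 1.49 m
βl = 2π·l/λ = 2π × 0.198 = 71.2°
tan(βl) = tan(71.2°) = 2.94
Z_in = Z_0·(Z_L + jZ_0·tanβl)/(Z_0 + jZ_L·tanβl)
     = 75·(95 + j221)/(75 + j279)

Z_in ≈ 61.6 − j8.96 Ω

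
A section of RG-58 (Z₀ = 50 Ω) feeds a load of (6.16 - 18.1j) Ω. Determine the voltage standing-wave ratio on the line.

VSWR ≈ 9.19

Γ = (Z_L − Z_0)/(Z_L + Z_0) = (-43.84 − j18.1)/(56.16 − j18.1)
|Γ| = 47.4/59 = 0.804
VSWR = (1 + |Γ|)/(1 − |Γ|) = 1.8/0.196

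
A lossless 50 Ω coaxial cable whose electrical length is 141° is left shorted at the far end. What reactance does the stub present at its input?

tan(βl) = -0.81
For a shorted stub, Z_in = jZ_0·tan(βl)

X_in ≈ -40.5 Ω (capacitive)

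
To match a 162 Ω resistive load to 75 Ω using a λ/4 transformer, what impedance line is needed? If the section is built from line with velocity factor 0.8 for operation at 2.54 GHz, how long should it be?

Z_qwt = √(Z_0·R_L) = √(75 × 162) = √12150
λ = 0.8·c/f = 0.0945 m, so l = λ/4 = 0.0236 m

Z_qwt ≈ 110 Ω; length ≈ 2.36 cm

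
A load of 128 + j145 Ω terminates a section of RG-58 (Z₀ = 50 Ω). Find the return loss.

RL ≈ 2.89 dB

Γ = (78 + j145)/(178 + j145), |Γ| = 0.717
RL = −20·log₁₀|Γ| = −20·log₁₀(0.717)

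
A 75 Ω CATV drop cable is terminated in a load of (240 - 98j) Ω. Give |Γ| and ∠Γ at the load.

Γ = (Z_L − Z_0)/(Z_L + Z_0) = (165 − j98)/(315 − j98)
|Γ| = 192/330 = 0.582

Γ ≈ 0.582 ∠ -13.4°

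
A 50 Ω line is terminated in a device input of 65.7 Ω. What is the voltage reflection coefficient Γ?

Γ = 0.136

Γ = (Z_L − Z_0)/(Z_L + Z_0) = (65.7 − 50)/(65.7 + 50) = 15.7/115.7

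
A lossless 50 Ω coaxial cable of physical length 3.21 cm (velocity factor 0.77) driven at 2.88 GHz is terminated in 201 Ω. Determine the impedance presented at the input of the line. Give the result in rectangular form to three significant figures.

Z_in ≈ 32.3 + j57.9 Ω

λ = v/f = 0.77·c / 2.88 GHz = 0.0802 m
βl = 2π·l/λ = 2π × 0.4 = 144°
tan(βl) = tan(144°) = -0.725
Z_in = Z_0·(Z_L + jZ_0·tanβl)/(Z_0 + jZ_L·tanβl)
     = 50·(201 − j36.2)/(50 − j146)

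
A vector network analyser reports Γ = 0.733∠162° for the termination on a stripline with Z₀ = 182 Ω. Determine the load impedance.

Z_L ≈ 28.7 + j28.1 Ω

Z_L = Z_0·(1 + Γ)/(1 − Γ) = 182·(0.303 + j0.227)/(1.7 − j0.227)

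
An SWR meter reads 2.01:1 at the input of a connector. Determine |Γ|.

|Γ| ≈ 0.336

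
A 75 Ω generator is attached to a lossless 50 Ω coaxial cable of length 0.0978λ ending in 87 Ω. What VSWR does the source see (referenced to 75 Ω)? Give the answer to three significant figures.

βl = 2π × 0.0978 = 35.2°
tan(βl) = 0.706
Z_in = Z_0·(Z_L + jZ_0·tanβl)/(Z_0 + jZ_L·tanβl) = 52 − j28.5 Ω
Γ_s = (Z_in − Z_s)/(Z_in + Z_s) = (-23 − j28.5)/(127 − j28.5), |Γ_s| = 0.282
VSWR = (1 + |Γ_s|)/(1 − |Γ_s|)

VSWR ≈ 1.78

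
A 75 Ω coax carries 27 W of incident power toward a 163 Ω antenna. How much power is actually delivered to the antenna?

P_delivered ≈ 23.3 W

Γ = (163 − 75)/(163 + 75) = 0.37
|Γ|² = 0.137
P_refl = |Γ|²·P_inc = 3.69 W, P_del = (1 − |Γ|²)·P_inc = 23.3 W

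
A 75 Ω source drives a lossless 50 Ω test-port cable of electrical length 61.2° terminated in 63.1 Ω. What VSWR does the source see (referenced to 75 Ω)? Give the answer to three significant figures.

tan(βl) = 1.82
Z_in = Z_0·(Z_L + jZ_0·tanβl)/(Z_0 + jZ_L·tanβl) = 43.4 − j8.6 Ω
Γ_s = (Z_in − Z_s)/(Z_in + Z_s) = (-31.6 − j8.6)/(118 − j8.6), |Γ_s| = 0.276
VSWR = (1 + |Γ_s|)/(1 − |Γ_s|)

VSWR ≈ 1.76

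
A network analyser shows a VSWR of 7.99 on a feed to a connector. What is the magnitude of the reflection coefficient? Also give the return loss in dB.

|Γ| = (S − 1)/(S + 1) = (7.99 − 1)/(7.99 + 1) = 6.99/8.99
RL = −20·log₁₀|Γ| = −20·log₁₀(0.778)

|Γ| ≈ 0.778; return loss ≈ 2.19 dB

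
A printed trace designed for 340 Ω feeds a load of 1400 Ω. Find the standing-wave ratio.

VSWR ≈ 4.12

For a purely resistive load, VSWR = R_L/Z_0 or Z_0/R_L (whichever > 1) = 1400/340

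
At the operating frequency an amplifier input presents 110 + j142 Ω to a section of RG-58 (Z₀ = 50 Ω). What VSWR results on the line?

VSWR ≈ 6.16

Γ = (Z_L − Z_0)/(Z_L + Z_0) = (60 + j142)/(160 + j142)
|Γ| = 154/214 = 0.721
VSWR = (1 + |Γ|)/(1 − |Γ|) = 1.72/0.279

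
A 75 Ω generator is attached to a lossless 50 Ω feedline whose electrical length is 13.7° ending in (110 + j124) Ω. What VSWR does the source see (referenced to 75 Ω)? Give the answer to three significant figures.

VSWR ≈ 3.51

tan(βl) = 0.244
Z_in = Z_0·(Z_L + jZ_0·tanβl)/(Z_0 + jZ_L·tanβl) = 262 − j11.6 Ω
Γ_s = (Z_in − Z_s)/(Z_in + Z_s) = (187 − j11.6)/(337 − j11.6), |Γ_s| = 0.556
VSWR = (1 + |Γ_s|)/(1 − |Γ_s|)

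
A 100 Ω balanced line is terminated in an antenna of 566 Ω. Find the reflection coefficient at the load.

Γ = 0.7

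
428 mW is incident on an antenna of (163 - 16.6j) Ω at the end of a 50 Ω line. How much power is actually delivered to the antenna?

|Γ| = |(113 − j16.6)/(213 − j16.6)| = 0.535
|Γ|² = 0.286
P_refl = |Γ|²·P_inc = 122 mW, P_del = (1 − |Γ|²)·P_inc = 306 mW

P_delivered ≈ 306 mW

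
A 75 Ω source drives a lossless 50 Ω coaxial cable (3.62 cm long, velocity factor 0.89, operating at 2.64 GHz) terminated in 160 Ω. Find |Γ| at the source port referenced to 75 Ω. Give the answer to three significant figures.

λ = v/f = 0.89·c / 2.64 GHz = 0.101 m
βl = 2π·l/λ = 2π × 0.358 = 129°
tan(βl) = -1.24
Z_in = Z_0·(Z_L + jZ_0·tanβl)/(Z_0 + jZ_L·tanβl) = 24.2 + j34.2 Ω
Γ_s = (Z_in − Z_s)/(Z_in + Z_s) = (-50.8 + j34.2)/(99.2 + j34.2), |Γ_s| = 0.583

|Γ| ≈ 0.583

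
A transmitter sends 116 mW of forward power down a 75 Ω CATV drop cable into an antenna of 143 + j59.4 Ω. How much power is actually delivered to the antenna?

|Γ| = |(68 + j59.4)/(218 + j59.4)| = 0.4
|Γ|² = 0.16
P_refl = |Γ|²·P_inc = 18.5 mW, P_del = (1 − |Γ|²)·P_inc = 97.5 mW

P_delivered ≈ 97.5 mW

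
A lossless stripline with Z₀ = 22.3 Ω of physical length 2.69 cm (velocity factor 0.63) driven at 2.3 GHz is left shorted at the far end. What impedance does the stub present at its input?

Z_in ≈ −j42.2 Ω

λ = v/f = 0.63·c / 2.3 GHz = 0.0822 m
βl = 2π·l/λ = 2π × 0.327 = 118°
tan(βl) = -1.89
For a shorted stub, Z_in = jZ_0·tan(βl)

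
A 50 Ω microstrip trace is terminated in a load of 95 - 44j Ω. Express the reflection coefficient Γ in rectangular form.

Γ = (Z_L − Z_0)/(Z_L + Z_0) = (45 − j44)/(145 − j44)

Γ ≈ 0.368 − j0.192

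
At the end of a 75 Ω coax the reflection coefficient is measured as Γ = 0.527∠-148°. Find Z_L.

Z_L ≈ 24.9 − j19.3 Ω

Z_L = Z_0·(1 + Γ)/(1 − Γ) = 75·(0.553 − j0.279)/(1.45 + j0.279)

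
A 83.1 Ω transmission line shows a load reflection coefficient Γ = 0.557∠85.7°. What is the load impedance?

Z_L ≈ 46.7 + j75.3 Ω

Z_L = Z_0·(1 + Γ)/(1 − Γ) = 83.1·(1.04 + j0.555)/(0.958 − j0.555)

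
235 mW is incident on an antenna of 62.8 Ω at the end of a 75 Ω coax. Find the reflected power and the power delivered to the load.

P_reflected ≈ 1.84 mW; P_delivered ≈ 233 mW

Γ = (62.8 − 75)/(62.8 + 75) = -0.0885
|Γ|² = 0.00784
P_refl = |Γ|²·P_inc = 1.84 mW, P_del = (1 − |Γ|²)·P_inc = 233 mW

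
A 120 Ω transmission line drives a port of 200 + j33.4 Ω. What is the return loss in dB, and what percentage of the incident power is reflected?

Γ = (80 + j33.4)/(320 + j33.4), |Γ| = 0.269
RL = −20·log₁₀(0.269) = 11.4 dB
P_refl/P_inc = |Γ|² = 0.0726

RL ≈ 11.4 dB; 7.26% of incident power reflected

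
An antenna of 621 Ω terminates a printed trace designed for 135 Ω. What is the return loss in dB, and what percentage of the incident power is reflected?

Γ = (621 − 135)/(621 + 135) = 0.643
RL = −20·log₁₀(0.643) = 3.84 dB
P_refl/P_inc = |Γ|² = 0.413

RL ≈ 3.84 dB; 41.3% of incident power reflected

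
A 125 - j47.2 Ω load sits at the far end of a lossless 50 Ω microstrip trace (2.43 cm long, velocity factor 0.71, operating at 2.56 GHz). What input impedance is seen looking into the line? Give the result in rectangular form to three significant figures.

Z_in ≈ 20 + j18.9 Ω

λ = v/f = 0.71·c / 2.56 GHz = 0.0832 m
βl = 2π·l/λ = 2π × 0.292 = 105°
tan(βl) = tan(105°) = -3.7
Z_in = Z_0·(Z_L + jZ_0·tanβl)/(Z_0 + jZ_L·tanβl)
     = 50·(125 − j232)/(-124 − j462)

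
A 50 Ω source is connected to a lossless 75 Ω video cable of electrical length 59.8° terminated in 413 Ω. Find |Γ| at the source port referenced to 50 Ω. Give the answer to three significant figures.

tan(βl) = 1.72
Z_in = Z_0·(Z_L + jZ_0·tanβl)/(Z_0 + jZ_L·tanβl) = 18 − j41.7 Ω
Γ_s = (Z_in − Z_s)/(Z_in + Z_s) = (-32 − j41.7)/(68 − j41.7), |Γ_s| = 0.659

|Γ| ≈ 0.659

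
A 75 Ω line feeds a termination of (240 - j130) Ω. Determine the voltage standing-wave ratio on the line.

VSWR ≈ 4.21

Γ = (Z_L − Z_0)/(Z_L + Z_0) = (165 − j130)/(315 − j130)
|Γ| = 210/341 = 0.616
VSWR = (1 + |Γ|)/(1 − |Γ|) = 1.62/0.384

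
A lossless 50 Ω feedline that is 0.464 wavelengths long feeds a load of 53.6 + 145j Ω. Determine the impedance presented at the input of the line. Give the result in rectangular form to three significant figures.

Z_in ≈ 19.9 + j83 Ω

βl = 2π × 0.464 = 167°
tan(βl) = tan(167°) = -0.23
Z_in = Z_0·(Z_L + jZ_0·tanβl)/(Z_0 + jZ_L·tanβl)
     = 50·(53.6 + j133)/(83.4 − j12.3)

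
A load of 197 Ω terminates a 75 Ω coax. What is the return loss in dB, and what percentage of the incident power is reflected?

Γ = (197 − 75)/(197 + 75) = 0.449
RL = −20·log₁₀(0.449) = 6.96 dB
P_refl/P_inc = |Γ|² = 0.201

RL ≈ 6.96 dB; 20.1% of incident power reflected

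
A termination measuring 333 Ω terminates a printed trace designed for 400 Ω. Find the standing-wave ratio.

Γ = (333 − 400)/(333 + 400) = -0.0914
VSWR = (1 + 0.0914)/(1 − 0.0914)

VSWR ≈ 1.2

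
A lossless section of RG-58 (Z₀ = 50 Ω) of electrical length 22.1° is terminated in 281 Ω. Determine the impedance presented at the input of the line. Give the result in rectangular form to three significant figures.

tan(βl) = tan(22.1°) = 0.406
Z_in = Z_0·(Z_L + jZ_0·tanβl)/(Z_0 + jZ_L·tanβl)
     = 50·(281 + j20.3)/(50 + j114)

Z_in ≈ 52.7 − j100 Ω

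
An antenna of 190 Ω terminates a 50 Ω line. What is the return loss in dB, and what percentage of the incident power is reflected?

Γ = (190 − 50)/(190 + 50) = 0.583
RL = −20·log₁₀(0.583) = 4.68 dB
P_refl/P_inc = |Γ|² = 0.34

RL ≈ 4.68 dB; 34% of incident power reflected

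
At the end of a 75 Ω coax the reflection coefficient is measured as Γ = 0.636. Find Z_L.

Z_L ≈ 337 Ω

Z_L = Z_0·(1 + Γ)/(1 − Γ) = 75·(1.64)/(0.364)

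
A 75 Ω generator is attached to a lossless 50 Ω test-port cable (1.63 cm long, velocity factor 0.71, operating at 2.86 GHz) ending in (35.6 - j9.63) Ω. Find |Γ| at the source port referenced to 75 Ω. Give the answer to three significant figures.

|Γ| ≈ 0.212

λ = v/f = 0.71·c / 2.86 GHz = 0.0745 m
βl = 2π·l/λ = 2π × 0.219 = 78.8°
tan(βl) = 5.05
Z_in = Z_0·(Z_L + jZ_0·tanβl)/(Z_0 + jZ_L·tanβl) = 56.1 + j20.9 Ω
Γ_s = (Z_in − Z_s)/(Z_in + Z_s) = (-18.9 + j20.9)/(131 + j20.9), |Γ_s| = 0.212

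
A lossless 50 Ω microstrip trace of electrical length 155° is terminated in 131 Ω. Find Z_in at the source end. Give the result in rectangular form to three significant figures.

tan(βl) = tan(155°) = -0.466
Z_in = Z_0·(Z_L + jZ_0·tanβl)/(Z_0 + jZ_L·tanβl)
     = 50·(131 − j23.3)/(50 − j61.1)

Z_in ≈ 64 + j54.9 Ω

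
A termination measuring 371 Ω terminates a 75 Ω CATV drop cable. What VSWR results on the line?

For a purely resistive load, VSWR = R_L/Z_0 or Z_0/R_L (whichever > 1) = 371/75

VSWR ≈ 4.95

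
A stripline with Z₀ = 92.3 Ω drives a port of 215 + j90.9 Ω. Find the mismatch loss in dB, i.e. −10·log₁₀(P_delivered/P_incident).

Γ = (122.7 + j90.9)/(307.3 + j90.9), |Γ| = 0.477
|Γ|² = 0.227, so P_del/P_inc = 1 − |Γ|² = 0.773
ML = −10·log₁₀(1 − |Γ|²)

mismatch loss ≈ 1.12 dB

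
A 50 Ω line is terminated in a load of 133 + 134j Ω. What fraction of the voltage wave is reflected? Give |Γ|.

Γ = (Z_L − Z_0)/(Z_L + Z_0) = (83 + j134)/(183 + j134)
|Γ| = 158/227

|Γ| ≈ 0.695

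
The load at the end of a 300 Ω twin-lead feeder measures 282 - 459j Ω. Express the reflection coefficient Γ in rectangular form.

Γ ≈ 0.364 − j0.501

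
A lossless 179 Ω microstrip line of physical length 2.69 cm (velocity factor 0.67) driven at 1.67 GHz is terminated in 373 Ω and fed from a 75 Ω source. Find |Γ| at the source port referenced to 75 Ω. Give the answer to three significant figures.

λ = v/f = 0.67·c / 1.67 GHz = 0.12 m
βl = 2π·l/λ = 2π × 0.223 = 80.5°
tan(βl) = 5.95
Z_in = Z_0·(Z_L + jZ_0·tanβl)/(Z_0 + jZ_L·tanβl) = 87.8 − j23 Ω
Γ_s = (Z_in − Z_s)/(Z_in + Z_s) = (12.8 − j23)/(163 − j23), |Γ_s| = 0.16

|Γ| ≈ 0.16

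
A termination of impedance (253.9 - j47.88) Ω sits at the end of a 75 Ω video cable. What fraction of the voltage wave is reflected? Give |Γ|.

Γ = (Z_L − Z_0)/(Z_L + Z_0) = (178.9 − j47.88)/(328.9 − j47.88)
|Γ| = 185/332

|Γ| ≈ 0.557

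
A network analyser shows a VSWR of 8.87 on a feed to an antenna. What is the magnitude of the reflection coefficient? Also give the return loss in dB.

|Γ| ≈ 0.797; return loss ≈ 1.97 dB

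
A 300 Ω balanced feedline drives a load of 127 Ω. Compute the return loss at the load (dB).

RL ≈ 7.85 dB

Γ = (127 − 300)/(127 + 300) = -0.405
RL = −20·log₁₀|Γ| = −20·log₁₀(0.405)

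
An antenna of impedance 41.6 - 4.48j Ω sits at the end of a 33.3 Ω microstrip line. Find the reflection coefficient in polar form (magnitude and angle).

Γ ≈ 0.126 ∠ -24.9°

Γ = (Z_L − Z_0)/(Z_L + Z_0) = (8.3 − j4.48)/(74.9 − j4.48)
|Γ| = 9.43/75 = 0.126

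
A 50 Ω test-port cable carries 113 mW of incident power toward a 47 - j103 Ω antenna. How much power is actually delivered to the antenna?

|Γ| = |(-3 − j103)/(97 − j103)| = 0.728
|Γ|² = 0.53
P_refl = |Γ|²·P_inc = 59.9 mW, P_del = (1 − |Γ|²)·P_inc = 53.1 mW

P_delivered ≈ 53.1 mW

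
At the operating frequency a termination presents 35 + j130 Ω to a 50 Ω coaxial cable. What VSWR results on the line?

VSWR ≈ 11.7

Γ = (Z_L − Z_0)/(Z_L + Z_0) = (-15 + j130)/(85 + j130)
|Γ| = 131/155 = 0.843
VSWR = (1 + |Γ|)/(1 − |Γ|) = 1.84/0.157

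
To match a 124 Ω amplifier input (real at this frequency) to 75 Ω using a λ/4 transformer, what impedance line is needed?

Z_qwt ≈ 96.4 Ω

Z_qwt = √(Z_0·R_L) = √(75 × 124) = √9300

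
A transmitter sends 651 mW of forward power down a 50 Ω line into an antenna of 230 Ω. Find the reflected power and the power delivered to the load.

Γ = (230 − 50)/(230 + 50) = 0.643
|Γ|² = 0.413
P_refl = |Γ|²·P_inc = 269 mW, P_del = (1 − |Γ|²)·P_inc = 382 mW

P_reflected ≈ 269 mW; P_delivered ≈ 382 mW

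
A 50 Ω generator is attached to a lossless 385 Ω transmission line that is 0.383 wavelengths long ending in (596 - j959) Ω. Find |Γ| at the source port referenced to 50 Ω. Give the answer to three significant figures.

|Γ| ≈ 0.949

βl = 2π × 0.383 = 138°
tan(βl) = -0.904
Z_in = Z_0·(Z_L + jZ_0·tanβl)/(Z_0 + jZ_L·tanβl) = 307 + j701 Ω
Γ_s = (Z_in − Z_s)/(Z_in + Z_s) = (257 + j701)/(357 + j701), |Γ_s| = 0.949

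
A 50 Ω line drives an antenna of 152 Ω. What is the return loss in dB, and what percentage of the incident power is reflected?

RL ≈ 5.94 dB; 25.5% of incident power reflected

Γ = (152 − 50)/(152 + 50) = 0.505
RL = −20·log₁₀(0.505) = 5.94 dB
P_refl/P_inc = |Γ|² = 0.255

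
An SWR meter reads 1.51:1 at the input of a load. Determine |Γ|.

|Γ| ≈ 0.203

|Γ| = (S − 1)/(S + 1) = (1.51 − 1)/(1.51 + 1) = 0.51/2.51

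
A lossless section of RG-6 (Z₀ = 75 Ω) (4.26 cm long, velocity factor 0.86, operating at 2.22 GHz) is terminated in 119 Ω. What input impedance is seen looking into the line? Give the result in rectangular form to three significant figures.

λ = v/f = 0.86·c / 2.22 GHz = 0.116 m
βl = 2π·l/λ = 2π × 0.367 = 132°
tan(βl) = tan(132°) = -1.11
Z_in = Z_0·(Z_L + jZ_0·tanβl)/(Z_0 + jZ_L·tanβl)
     = 75·(119 − j83.4)/(75 − j132)

Z_in ≈ 64.7 + j30.8 Ω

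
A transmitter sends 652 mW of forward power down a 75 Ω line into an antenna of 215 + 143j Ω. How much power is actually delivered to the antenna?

|Γ| = |(140 + j143)/(290 + j143)| = 0.619
|Γ|² = 0.383
P_refl = |Γ|²·P_inc = 250 mW, P_del = (1 − |Γ|²)·P_inc = 402 mW

P_delivered ≈ 402 mW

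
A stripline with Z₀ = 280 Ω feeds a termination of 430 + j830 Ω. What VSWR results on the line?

Γ = (Z_L − Z_0)/(Z_L + Z_0) = (150 + j830)/(710 + j830)
|Γ| = 843/1090 = 0.772
VSWR = (1 + |Γ|)/(1 − |Γ|) = 1.77/0.228

VSWR ≈ 7.78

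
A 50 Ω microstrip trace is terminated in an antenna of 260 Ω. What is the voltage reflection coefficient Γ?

Γ = 0.677

Γ = (Z_L − Z_0)/(Z_L + Z_0) = (260 − 50)/(260 + 50) = 210/310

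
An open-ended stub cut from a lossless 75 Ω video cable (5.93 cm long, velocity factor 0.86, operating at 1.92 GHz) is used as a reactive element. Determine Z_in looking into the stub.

Z_in ≈ +j194 Ω

λ = v/f = 0.86·c / 1.92 GHz = 0.134 m
βl = 2π·l/λ = 2π × 0.441 = 159°
tan(βl) = -0.386
For an open-ended stub, Z_in = −jZ_0·cot(βl) = −jZ_0/tan(βl)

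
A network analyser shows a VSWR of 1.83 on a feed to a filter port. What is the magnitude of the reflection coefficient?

|Γ| = (S − 1)/(S + 1) = (1.83 − 1)/(1.83 + 1) = 0.83/2.83

|Γ| ≈ 0.293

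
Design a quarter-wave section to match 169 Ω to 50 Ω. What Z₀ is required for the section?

Z_qwt ≈ 91.9 Ω

Z_qwt = √(Z_0·R_L) = √(50 × 169) = √8450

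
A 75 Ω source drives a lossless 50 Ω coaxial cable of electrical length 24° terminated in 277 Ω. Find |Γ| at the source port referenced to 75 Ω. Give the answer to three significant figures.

|Γ| ≈ 0.635

tan(βl) = 0.445
Z_in = Z_0·(Z_L + jZ_0·tanβl)/(Z_0 + jZ_L·tanβl) = 46.9 − j93.3 Ω
Γ_s = (Z_in − Z_s)/(Z_in + Z_s) = (-28.1 − j93.3)/(122 − j93.3), |Γ_s| = 0.635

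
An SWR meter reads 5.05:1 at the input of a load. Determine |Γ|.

|Γ| ≈ 0.669

|Γ| = (S − 1)/(S + 1) = (5.05 − 1)/(5.05 + 1) = 4.05/6.05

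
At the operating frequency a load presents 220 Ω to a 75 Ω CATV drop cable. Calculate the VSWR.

VSWR ≈ 2.93

For a purely resistive load, VSWR = R_L/Z_0 or Z_0/R_L (whichever > 1) = 220/75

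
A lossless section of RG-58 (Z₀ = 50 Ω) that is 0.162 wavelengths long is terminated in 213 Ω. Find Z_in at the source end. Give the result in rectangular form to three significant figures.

Z_in ≈ 15.9 − j28.6 Ω

βl = 2π × 0.162 = 58.3°
tan(βl) = tan(58.3°) = 1.62
Z_in = Z_0·(Z_L + jZ_0·tanβl)/(Z_0 + jZ_L·tanβl)
     = 50·(213 + j81)/(50 + j345)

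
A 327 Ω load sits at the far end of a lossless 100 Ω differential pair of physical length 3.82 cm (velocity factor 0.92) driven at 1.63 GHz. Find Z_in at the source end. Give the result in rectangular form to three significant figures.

Z_in ≈ 31.2 − j14 Ω

λ = v/f = 0.92·c / 1.63 GHz = 0.169 m
βl = 2π·l/λ = 2π × 0.226 = 81.2°
tan(βl) = tan(81.2°) = 6.47
Z_in = Z_0·(Z_L + jZ_0·tanβl)/(Z_0 + jZ_L·tanβl)
     = 100·(327 + j647)/(100 + j2120)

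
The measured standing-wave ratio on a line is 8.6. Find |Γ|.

|Γ| = (S − 1)/(S + 1) = (8.6 − 1)/(8.6 + 1) = 7.6/9.6

|Γ| ≈ 0.792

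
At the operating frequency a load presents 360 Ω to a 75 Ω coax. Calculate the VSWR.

VSWR ≈ 4.8

Γ = (360 − 75)/(360 + 75) = 0.655
VSWR = (1 + 0.655)/(1 − 0.655)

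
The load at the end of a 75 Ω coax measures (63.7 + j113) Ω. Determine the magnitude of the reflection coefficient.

|Γ| ≈ 0.635

Γ = (Z_L − Z_0)/(Z_L + Z_0) = (-11.3 + j113)/(138.7 + j113)
|Γ| = 114/179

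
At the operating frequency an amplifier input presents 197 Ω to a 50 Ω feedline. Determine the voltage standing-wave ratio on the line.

VSWR ≈ 3.94

Γ = (197 − 50)/(197 + 50) = 0.595
VSWR = (1 + 0.595)/(1 − 0.595)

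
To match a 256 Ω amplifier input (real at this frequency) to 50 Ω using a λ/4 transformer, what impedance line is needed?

Z_qwt ≈ 113 Ω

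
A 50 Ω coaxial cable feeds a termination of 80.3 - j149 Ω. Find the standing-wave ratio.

Γ = (Z_L − Z_0)/(Z_L + Z_0) = (30.3 − j149)/(130.3 − j149)
|Γ| = 152/198 = 0.768
VSWR = (1 + |Γ|)/(1 − |Γ|) = 1.77/0.232

VSWR ≈ 7.63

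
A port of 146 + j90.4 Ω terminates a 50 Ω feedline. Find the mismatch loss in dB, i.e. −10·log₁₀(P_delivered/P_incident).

Γ = (96 + j90.4)/(196 + j90.4), |Γ| = 0.611
|Γ|² = 0.373, so P_del/P_inc = 1 − |Γ|² = 0.627
ML = −10·log₁₀(1 − |Γ|²)

mismatch loss ≈ 2.03 dB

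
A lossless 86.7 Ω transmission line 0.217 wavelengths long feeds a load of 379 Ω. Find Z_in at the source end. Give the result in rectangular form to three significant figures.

Z_in ≈ 20.7 − j17.2 Ω

βl = 2π × 0.217 = 78.1°
tan(βl) = tan(78.1°) = 4.75
Z_in = Z_0·(Z_L + jZ_0·tanβl)/(Z_0 + jZ_L·tanβl)
     = 86.7·(379 + j412)/(86.7 + j1800)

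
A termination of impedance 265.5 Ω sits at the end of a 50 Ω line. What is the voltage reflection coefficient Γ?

Γ = (Z_L − Z_0)/(Z_L + Z_0) = (265.5 − 50)/(265.5 + 50) = 215.5/315.5

Γ = 0.683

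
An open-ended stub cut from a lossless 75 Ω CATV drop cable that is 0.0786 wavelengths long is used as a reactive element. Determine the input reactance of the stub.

X_in ≈ -139 Ω (capacitive)

βl = 2π × 0.0786 = 28.3°
tan(βl) = 0.538
For an open-ended stub, Z_in = −jZ_0·cot(βl) = −jZ_0/tan(βl)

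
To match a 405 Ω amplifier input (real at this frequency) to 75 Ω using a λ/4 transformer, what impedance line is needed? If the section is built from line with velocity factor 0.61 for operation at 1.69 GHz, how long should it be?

Z_qwt ≈ 174 Ω; length ≈ 2.71 cm

Z_qwt = √(Z_0·R_L) = √(75 × 405) = √30380
λ = 0.61·c/f = 0.108 m, so l = λ/4 = 0.0271 m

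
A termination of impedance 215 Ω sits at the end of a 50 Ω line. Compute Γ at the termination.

Γ = 0.623

Γ = (Z_L − Z_0)/(Z_L + Z_0) = (215 − 50)/(215 + 50) = 165/265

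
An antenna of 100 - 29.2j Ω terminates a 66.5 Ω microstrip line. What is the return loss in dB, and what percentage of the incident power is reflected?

Γ = (33.5 − j29.2)/(166.5 − j29.2), |Γ| = 0.263
RL = −20·log₁₀(0.263) = 11.6 dB
P_refl/P_inc = |Γ|² = 0.0691

RL ≈ 11.6 dB; 6.91% of incident power reflected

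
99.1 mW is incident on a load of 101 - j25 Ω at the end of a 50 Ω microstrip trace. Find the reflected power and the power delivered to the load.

P_reflected ≈ 13.6 mW; P_delivered ≈ 85.5 mW

|Γ| = |(51 − j25)/(151 − j25)| = 0.371
|Γ|² = 0.138
P_refl = |Γ|²·P_inc = 13.6 mW, P_del = (1 − |Γ|²)·P_inc = 85.5 mW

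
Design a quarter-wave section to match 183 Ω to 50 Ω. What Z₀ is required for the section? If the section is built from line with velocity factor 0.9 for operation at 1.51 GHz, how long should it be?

Z_qwt ≈ 95.7 Ω; length ≈ 4.47 cm

Z_qwt = √(Z_0·R_L) = √(50 × 183) = √9150
λ = 0.9·c/f = 0.179 m, so l = λ/4 = 0.0447 m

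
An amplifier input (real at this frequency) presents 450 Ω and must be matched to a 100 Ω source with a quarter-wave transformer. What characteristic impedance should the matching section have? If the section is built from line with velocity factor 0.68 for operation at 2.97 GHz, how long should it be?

Z_qwt ≈ 212 Ω; length ≈ 1.72 cm

Z_qwt = √(Z_0·R_L) = √(100 × 450) = √45000
λ = 0.68·c/f = 0.0687 m, so l = λ/4 = 0.0172 m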